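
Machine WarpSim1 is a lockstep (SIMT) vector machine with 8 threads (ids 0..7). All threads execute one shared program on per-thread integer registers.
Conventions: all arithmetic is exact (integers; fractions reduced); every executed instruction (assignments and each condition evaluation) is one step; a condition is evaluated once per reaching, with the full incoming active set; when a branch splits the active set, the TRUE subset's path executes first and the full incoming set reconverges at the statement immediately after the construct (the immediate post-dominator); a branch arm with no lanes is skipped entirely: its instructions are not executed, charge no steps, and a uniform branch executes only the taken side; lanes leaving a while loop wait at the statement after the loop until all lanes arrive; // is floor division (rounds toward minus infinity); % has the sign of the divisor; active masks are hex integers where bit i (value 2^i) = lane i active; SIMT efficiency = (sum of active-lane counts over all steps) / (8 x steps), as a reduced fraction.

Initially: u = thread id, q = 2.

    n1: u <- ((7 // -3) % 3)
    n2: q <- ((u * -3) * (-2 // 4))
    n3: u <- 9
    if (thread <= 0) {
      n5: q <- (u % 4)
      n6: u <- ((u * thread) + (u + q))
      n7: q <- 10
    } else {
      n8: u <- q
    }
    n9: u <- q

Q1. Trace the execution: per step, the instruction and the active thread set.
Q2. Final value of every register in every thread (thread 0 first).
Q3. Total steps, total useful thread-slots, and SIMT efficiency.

step 0: u <- ((7 // -3) % 3)         0xff
step 1: q <- ((u * -3) * (-2 // 4))  0xff
step 2: u <- 9                       0xff
step 3: eval (thread <= 0)           0xff
step 4: q <- (u % 4)                 0x01
step 5: u <- ((u * thread) + (u + q)) 0x01
step 6: q <- 10                      0x01
step 7: u <- q                       0xfe
step 8: u <- q                       0xff

Answer: 9 steps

u: 10,0,0,0,0,0,0,0
q: 10,0,0,0,0,0,0,0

steps = 9; useful = 50; efficiency = 50/72 = 25/36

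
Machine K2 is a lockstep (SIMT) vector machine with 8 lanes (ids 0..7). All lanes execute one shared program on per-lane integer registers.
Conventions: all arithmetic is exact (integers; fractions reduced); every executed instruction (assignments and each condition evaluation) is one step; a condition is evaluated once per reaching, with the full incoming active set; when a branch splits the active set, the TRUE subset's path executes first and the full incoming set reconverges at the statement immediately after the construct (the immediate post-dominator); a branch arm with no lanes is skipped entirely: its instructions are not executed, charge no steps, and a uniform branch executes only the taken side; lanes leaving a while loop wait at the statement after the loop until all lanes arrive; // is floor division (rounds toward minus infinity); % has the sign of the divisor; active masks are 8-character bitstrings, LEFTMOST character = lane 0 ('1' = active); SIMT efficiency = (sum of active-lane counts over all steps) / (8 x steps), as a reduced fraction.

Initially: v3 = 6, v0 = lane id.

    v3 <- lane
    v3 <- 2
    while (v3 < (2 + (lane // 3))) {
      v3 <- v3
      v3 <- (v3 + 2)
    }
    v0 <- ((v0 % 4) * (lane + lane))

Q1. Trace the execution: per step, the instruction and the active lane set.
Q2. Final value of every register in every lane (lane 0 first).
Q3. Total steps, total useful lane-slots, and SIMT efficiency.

step 0: v3 <- lane                   11111111
step 1: v3 <- 2                      11111111
step 2: eval (v3 < (2 + (lane // 3))) 11111111
step 3: v3 <- v3                     00011111
step 4: v3 <- (v3 + 2)               00011111
step 5: eval (v3 < (2 + (lane // 3))) 00011111
step 6: v0 <- ((v0 % 4) * (lane + lane)) 11111111

Answer: 7 steps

v3: 2,2,2,4,4,4,4,4
v0: 0,2,8,18,0,10,24,42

steps = 7; useful = 47; efficiency = 47/56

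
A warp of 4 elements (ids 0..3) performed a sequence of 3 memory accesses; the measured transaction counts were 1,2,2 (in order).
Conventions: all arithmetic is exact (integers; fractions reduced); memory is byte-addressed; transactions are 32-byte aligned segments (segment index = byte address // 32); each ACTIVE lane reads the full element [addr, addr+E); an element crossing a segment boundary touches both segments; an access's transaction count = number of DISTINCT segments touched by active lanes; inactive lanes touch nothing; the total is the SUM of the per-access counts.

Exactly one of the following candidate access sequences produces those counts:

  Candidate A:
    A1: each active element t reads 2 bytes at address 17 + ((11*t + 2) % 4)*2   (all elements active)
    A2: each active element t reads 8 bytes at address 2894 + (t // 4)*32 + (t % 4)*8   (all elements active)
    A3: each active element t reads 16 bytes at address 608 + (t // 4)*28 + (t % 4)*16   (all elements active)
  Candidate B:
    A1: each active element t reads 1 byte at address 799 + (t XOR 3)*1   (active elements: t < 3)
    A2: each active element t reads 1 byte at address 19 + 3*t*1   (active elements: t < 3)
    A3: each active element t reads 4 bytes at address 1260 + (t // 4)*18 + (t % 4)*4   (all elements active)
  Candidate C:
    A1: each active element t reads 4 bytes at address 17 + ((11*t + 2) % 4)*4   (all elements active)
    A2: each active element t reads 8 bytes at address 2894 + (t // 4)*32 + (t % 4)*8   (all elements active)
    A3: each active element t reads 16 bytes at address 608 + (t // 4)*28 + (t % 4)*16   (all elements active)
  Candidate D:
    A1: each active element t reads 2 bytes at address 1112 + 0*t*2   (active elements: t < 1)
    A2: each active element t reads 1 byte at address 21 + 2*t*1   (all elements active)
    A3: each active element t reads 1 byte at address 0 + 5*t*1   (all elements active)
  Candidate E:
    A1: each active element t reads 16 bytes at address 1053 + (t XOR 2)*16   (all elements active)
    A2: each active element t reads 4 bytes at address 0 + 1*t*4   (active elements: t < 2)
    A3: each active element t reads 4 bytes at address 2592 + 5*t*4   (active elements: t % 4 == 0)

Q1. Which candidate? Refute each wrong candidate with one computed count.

B: A2 gives 1 transaction, not 2
C: A1 gives 2 transactions, not 1
D: A2 gives 1 transaction, not 2
E: A1 gives 3 transactions, not 1
A: all counts match (1,2,2)

Answer: A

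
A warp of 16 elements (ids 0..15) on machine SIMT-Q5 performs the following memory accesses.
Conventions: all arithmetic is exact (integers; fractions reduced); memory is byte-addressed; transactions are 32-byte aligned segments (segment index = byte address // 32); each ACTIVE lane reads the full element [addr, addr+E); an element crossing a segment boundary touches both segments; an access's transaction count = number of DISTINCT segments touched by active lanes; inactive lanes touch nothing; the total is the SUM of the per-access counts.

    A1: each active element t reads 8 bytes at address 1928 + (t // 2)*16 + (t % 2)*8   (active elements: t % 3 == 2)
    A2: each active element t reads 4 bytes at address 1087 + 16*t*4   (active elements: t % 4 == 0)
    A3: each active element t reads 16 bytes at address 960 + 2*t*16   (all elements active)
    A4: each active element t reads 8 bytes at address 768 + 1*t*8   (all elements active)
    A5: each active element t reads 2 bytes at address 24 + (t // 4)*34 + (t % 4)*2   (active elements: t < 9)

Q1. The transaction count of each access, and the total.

A1: 4 transactions
A2: 8 transactions
A3: 16 transactions
A4: 4 transactions
A5: 3 transactions

Answer: 4,8,16,4,3; total 35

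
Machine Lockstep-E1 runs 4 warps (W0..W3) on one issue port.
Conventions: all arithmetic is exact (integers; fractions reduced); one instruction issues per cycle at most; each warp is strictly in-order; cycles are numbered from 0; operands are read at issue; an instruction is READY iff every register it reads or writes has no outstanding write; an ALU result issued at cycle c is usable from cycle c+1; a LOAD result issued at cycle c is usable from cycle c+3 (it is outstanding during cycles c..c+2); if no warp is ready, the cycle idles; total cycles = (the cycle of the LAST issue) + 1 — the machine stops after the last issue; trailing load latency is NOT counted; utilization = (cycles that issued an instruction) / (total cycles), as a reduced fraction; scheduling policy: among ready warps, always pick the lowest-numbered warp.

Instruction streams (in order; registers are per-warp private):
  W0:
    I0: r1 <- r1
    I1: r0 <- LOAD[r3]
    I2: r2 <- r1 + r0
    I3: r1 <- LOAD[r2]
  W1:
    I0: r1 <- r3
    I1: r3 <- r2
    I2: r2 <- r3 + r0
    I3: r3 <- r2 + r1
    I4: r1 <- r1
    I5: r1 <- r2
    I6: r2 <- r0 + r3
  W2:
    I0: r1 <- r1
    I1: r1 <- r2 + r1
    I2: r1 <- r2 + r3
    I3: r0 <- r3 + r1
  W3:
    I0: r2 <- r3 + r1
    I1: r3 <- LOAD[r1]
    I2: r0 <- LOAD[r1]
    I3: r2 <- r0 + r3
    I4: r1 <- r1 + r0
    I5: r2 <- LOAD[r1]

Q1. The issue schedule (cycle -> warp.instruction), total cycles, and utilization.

cycle 0: W0.I0
cycle 1: W0.I1
cycle 2: W1.I0
cycle 3: W1.I1
cycle 4: W0.I2
cycle 5: W0.I3
cycle 6: W1.I2
cycle 7: W1.I3
cycle 8: W1.I4
cycle 9: W1.I5
cycle 10: W1.I6
cycle 11: W2.I0
cycle 12: W2.I1
cycle 13: W2.I2
cycle 14: W2.I3
cycle 15: W3.I0
cycle 16: W3.I1
cycle 17: W3.I2
cycle 18: idle
cycle 19: idle
cycle 20: W3.I3
cycle 21: W3.I4
cycle 22: W3.I5

Answer: 23 cycles, utilization 21/23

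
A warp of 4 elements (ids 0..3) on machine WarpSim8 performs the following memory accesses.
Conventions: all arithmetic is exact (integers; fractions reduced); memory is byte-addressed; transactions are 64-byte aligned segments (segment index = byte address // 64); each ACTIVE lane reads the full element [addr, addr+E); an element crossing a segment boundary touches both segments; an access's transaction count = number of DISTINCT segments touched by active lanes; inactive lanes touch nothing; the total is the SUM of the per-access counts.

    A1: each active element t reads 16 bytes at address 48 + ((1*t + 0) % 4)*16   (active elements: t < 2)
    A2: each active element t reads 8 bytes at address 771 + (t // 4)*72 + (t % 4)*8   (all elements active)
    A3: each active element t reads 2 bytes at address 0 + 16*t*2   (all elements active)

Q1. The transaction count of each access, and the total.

A1: 2 transactions
A2: 1 transaction
A3: 2 transactions

Answer: 2,1,2; total 5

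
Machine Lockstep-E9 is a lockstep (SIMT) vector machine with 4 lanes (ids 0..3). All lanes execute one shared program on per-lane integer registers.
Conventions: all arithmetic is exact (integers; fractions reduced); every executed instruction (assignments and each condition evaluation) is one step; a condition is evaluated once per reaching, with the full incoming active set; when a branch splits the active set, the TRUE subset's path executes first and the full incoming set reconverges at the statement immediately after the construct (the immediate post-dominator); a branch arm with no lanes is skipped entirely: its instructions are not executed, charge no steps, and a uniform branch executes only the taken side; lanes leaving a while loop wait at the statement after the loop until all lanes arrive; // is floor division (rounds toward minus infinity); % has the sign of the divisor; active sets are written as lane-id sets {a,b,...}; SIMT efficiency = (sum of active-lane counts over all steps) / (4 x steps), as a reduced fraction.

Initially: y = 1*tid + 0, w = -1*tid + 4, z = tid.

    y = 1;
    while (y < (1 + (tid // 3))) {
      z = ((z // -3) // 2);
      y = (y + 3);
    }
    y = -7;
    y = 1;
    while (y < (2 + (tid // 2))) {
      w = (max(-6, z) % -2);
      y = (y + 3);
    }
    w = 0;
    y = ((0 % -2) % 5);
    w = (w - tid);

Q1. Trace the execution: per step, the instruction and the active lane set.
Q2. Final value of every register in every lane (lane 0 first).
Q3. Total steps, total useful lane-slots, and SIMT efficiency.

step 0: y <- 1                       {0,1,2,3}
step 1: eval (y < (1 + (tid // 3)))  {0,1,2,3}
step 2: z <- ((z // -3) // 2)        {3}
step 3: y <- (y + 3)                 {3}
step 4: eval (y < (1 + (tid // 3)))  {3}
step 5: y <- -7                      {0,1,2,3}
step 6: y <- 1                       {0,1,2,3}
step 7: eval (y < (2 + (tid // 2)))  {0,1,2,3}
step 8: w <- (max(-6, z) % -2)       {0,1,2,3}
step 9: y <- (y + 3)                 {0,1,2,3}
step 10: eval (y < (2 + (tid // 2)))  {0,1,2,3}
step 11: w <- 0                       {0,1,2,3}
step 12: y <- ((0 % -2) % 5)          {0,1,2,3}
step 13: w <- (w - tid)               {0,1,2,3}

Answer: 14 steps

y: 0,0,0,0
w: 0,-1,-2,-3
z: 0,1,2,-1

steps = 14; useful = 47; efficiency = 47/56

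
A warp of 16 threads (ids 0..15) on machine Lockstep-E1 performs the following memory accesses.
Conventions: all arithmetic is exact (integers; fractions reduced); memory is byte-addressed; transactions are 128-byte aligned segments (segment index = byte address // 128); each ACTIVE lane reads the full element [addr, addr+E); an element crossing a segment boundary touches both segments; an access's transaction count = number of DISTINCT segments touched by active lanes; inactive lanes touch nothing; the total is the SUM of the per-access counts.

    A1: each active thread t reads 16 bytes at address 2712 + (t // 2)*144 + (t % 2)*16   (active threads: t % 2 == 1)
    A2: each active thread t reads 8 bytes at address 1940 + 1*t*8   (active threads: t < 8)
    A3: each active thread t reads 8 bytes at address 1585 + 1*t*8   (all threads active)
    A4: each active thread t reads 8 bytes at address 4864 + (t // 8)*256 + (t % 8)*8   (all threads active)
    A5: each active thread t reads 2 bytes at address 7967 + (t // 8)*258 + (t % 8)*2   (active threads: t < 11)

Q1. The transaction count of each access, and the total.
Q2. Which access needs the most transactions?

A1: 9 transactions
A2: 1 transaction
A3: 2 transactions
A4: 2 transactions
A5: 2 transactions

Answer: 9,1,2,2,2; total 16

Answer: A1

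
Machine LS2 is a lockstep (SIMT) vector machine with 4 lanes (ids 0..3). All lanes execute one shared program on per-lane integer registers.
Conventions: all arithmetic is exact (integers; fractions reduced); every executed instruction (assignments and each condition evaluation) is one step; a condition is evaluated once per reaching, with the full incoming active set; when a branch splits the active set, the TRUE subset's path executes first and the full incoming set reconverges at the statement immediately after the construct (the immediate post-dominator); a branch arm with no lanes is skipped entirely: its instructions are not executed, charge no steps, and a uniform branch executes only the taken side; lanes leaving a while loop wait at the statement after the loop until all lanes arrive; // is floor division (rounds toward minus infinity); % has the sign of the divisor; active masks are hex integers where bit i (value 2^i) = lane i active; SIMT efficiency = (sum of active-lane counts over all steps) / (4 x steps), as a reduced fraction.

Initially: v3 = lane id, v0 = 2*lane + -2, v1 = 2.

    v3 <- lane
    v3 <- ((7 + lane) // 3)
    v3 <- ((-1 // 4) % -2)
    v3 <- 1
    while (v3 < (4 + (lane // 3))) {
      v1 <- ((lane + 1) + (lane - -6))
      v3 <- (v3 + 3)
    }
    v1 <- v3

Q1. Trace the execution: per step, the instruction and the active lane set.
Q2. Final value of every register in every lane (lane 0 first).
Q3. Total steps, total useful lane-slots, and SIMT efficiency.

step 0: v3 <- lane                   0xf
step 1: v3 <- ((7 + lane) // 3)      0xf
step 2: v3 <- ((-1 // 4) % -2)       0xf
step 3: v3 <- 1                      0xf
step 4: eval (v3 < (4 + (lane // 3))) 0xf
step 5: v1 <- ((lane + 1) + (lane - -6)) 0xf
step 6: v3 <- (v3 + 3)               0xf
step 7: eval (v3 < (4 + (lane // 3))) 0xf
step 8: v1 <- ((lane + 1) + (lane - -6)) 0x8
step 9: v3 <- (v3 + 3)               0x8
step 10: eval (v3 < (4 + (lane // 3))) 0x8
step 11: v1 <- v3                     0xf

Answer: 12 steps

v3: 4,4,4,7
v0: -2,0,2,4
v1: 4,4,4,7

steps = 12; useful = 39; efficiency = 39/48 = 13/16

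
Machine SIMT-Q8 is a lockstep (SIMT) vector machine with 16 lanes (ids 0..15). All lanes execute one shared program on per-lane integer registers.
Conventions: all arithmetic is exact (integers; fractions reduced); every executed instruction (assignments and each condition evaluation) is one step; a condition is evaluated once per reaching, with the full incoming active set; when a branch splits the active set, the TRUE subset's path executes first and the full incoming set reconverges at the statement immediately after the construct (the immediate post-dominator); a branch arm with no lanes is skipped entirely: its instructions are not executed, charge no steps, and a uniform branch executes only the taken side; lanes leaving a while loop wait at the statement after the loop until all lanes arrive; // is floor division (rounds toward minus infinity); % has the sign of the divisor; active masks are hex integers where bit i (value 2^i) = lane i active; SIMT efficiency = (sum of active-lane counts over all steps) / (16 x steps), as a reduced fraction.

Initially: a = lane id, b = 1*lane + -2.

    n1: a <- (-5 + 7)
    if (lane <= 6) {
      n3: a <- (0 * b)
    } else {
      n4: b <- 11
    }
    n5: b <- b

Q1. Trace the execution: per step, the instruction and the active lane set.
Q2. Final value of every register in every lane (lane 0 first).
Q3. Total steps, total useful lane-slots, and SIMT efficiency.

step 0: a <- (-5 + 7)                0xffff
step 1: eval (lane <= 6)             0xffff
step 2: a <- (0 * b)                 0x007f
step 3: b <- 11                      0xff80
step 4: b <- b                       0xffff

Answer: 5 steps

a: 0,0,0,0,0,0,0,2,2,2,2,2,2,2,2,2
b: -2,-1,0,1,2,3,4,11,11,11,11,11,11,11,11,11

steps = 5; useful = 64; efficiency = 64/80 = 4/5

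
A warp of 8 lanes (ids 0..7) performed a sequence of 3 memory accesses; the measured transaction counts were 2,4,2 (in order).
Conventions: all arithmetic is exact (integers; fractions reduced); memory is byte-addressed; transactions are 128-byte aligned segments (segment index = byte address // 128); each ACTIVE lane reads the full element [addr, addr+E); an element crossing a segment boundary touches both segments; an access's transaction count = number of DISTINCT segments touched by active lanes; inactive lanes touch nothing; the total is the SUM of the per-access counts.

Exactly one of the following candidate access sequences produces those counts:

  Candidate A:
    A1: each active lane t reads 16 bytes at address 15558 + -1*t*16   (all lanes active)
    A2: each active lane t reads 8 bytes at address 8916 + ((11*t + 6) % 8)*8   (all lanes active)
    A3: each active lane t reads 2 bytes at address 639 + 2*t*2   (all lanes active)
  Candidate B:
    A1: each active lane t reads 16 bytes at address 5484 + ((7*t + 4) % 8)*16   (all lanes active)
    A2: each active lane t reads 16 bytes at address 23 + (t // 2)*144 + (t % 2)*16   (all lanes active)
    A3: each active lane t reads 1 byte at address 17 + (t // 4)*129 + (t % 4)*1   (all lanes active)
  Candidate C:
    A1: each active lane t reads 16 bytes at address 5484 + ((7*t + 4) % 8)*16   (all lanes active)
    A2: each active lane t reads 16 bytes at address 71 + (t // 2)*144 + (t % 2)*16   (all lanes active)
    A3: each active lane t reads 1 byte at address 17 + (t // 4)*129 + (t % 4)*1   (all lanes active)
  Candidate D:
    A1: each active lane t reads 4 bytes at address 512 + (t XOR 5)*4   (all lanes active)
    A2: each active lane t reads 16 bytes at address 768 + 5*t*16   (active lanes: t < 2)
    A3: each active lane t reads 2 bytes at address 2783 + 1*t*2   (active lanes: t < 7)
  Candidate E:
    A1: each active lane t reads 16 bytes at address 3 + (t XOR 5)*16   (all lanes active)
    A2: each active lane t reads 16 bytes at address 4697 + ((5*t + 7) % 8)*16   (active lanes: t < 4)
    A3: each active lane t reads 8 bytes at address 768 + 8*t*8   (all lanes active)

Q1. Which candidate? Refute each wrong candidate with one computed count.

A: A2 gives 2 transactions, not 4
C: A2 gives 5 transactions, not 4
D: A1 gives 1 transaction, not 2
E: A2 gives 2 transactions, not 4
B: all counts match (2,4,2)

Answer: B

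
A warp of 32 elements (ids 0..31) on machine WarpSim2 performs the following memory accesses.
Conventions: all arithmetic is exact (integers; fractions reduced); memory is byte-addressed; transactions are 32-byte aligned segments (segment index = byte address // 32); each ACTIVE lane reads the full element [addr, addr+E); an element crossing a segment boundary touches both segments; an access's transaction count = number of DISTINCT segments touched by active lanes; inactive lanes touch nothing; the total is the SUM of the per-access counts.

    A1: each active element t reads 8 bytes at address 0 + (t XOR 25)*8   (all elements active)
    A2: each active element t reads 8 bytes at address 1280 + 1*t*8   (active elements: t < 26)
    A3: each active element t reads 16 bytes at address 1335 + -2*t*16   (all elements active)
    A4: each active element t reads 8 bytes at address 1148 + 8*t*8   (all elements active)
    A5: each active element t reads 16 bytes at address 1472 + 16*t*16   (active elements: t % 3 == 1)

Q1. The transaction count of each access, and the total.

A1: 8 transactions
A2: 7 transactions
A3: 33 transactions
A4: 64 transactions
A5: 11 transactions

Answer: 8,7,33,64,11; total 123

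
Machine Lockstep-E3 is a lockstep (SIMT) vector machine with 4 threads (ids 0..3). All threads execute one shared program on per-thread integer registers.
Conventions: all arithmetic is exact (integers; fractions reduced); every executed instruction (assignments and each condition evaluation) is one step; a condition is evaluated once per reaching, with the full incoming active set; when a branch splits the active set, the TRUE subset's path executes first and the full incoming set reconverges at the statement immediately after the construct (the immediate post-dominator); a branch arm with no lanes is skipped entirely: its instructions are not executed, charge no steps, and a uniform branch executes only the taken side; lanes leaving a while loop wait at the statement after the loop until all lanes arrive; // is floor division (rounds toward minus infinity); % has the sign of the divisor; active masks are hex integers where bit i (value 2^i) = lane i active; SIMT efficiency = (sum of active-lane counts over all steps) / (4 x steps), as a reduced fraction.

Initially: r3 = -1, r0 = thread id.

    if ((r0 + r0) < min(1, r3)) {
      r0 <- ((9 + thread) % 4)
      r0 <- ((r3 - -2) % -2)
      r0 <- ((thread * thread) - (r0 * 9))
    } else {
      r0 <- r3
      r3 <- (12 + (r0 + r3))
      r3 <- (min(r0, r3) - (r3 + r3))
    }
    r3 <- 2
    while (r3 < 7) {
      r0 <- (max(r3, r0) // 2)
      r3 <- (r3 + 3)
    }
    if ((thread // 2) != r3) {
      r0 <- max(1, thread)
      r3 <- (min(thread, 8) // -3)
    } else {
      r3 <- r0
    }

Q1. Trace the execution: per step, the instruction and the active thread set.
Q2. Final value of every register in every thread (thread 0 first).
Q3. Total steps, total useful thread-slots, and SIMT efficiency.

step 0: eval ((r0 + r0) < min(1, r3)) 0xf
step 1: r0 <- r3                     0xf
step 2: r3 <- (12 + (r0 + r3))       0xf
step 3: r3 <- (min(r0, r3) - (r3 + r3)) 0xf
step 4: r3 <- 2                      0xf
step 5: eval (r3 < 7)                0xf
step 6: r0 <- (max(r3, r0) // 2)     0xf
step 7: r3 <- (r3 + 3)               0xf
step 8: eval (r3 < 7)                0xf
step 9: r0 <- (max(r3, r0) // 2)     0xf
step 10: r3 <- (r3 + 3)               0xf
step 11: eval (r3 < 7)                0xf
step 12: eval ((thread // 2) != r3)   0xf
step 13: r0 <- max(1, thread)         0xf
step 14: r3 <- (min(thread, 8) // -3) 0xf

Answer: 15 steps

r3: 0,-1,-1,-1
r0: 1,1,2,3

steps = 15; useful = 60; efficiency = 60/60 = 1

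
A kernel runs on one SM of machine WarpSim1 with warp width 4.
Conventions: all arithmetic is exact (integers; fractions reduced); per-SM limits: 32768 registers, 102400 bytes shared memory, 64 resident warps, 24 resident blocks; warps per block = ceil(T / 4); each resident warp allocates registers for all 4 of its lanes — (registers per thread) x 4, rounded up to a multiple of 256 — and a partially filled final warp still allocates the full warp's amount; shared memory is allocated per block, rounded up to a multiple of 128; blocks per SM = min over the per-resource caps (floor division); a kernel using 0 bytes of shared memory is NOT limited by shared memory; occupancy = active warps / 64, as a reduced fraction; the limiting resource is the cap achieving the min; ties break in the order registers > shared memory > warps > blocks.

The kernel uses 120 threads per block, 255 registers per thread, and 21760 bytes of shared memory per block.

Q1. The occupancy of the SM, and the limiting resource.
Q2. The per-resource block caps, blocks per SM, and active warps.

Answer: occupancy 15/32, limited by registers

registers: 1 block
shared memory: 4 blocks
warps: 2 blocks
blocks: 24 blocks

Answer: 1 block, 30 active warps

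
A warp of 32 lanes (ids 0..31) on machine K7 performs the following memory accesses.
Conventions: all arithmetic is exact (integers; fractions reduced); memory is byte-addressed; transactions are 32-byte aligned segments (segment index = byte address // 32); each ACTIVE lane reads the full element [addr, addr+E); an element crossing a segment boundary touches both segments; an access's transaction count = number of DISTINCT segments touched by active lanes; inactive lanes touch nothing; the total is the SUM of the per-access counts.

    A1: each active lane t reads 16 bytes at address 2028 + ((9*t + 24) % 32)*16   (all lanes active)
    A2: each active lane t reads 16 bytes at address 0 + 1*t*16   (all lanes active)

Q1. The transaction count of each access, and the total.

A1: 17 transactions
A2: 16 transactions

Answer: 17,16; total 33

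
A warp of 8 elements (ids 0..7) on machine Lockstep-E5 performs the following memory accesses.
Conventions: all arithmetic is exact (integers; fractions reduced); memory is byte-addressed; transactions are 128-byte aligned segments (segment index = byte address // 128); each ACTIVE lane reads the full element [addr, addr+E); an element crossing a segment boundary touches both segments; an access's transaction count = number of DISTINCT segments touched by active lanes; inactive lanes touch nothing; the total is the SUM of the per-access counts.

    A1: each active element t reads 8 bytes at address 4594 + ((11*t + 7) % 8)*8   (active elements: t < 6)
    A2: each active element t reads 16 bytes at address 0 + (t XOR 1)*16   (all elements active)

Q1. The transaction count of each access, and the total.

A1: 2 transactions
A2: 1 transaction

Answer: 2,1; total 3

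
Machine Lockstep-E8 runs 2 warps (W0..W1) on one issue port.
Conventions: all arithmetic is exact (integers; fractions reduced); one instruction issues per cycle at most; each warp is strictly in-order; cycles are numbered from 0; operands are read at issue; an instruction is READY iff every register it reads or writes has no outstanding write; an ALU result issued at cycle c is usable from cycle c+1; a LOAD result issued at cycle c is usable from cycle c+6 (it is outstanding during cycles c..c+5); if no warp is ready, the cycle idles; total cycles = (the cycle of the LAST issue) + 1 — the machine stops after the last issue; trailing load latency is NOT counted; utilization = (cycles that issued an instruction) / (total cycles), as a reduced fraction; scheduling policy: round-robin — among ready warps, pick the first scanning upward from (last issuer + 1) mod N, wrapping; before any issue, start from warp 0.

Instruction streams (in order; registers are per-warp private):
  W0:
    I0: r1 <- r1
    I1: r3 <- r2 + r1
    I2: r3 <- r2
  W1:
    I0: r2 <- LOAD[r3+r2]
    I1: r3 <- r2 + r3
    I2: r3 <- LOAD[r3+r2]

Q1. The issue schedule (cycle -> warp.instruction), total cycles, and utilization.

cycle 0: W0.I0
cycle 1: W1.I0
cycle 2: W0.I1
cycle 3: W0.I2
cycle 4: idle
cycle 5: idle
cycle 6: idle
cycle 7: W1.I1
cycle 8: W1.I2

Answer: 9 cycles, utilization 2/3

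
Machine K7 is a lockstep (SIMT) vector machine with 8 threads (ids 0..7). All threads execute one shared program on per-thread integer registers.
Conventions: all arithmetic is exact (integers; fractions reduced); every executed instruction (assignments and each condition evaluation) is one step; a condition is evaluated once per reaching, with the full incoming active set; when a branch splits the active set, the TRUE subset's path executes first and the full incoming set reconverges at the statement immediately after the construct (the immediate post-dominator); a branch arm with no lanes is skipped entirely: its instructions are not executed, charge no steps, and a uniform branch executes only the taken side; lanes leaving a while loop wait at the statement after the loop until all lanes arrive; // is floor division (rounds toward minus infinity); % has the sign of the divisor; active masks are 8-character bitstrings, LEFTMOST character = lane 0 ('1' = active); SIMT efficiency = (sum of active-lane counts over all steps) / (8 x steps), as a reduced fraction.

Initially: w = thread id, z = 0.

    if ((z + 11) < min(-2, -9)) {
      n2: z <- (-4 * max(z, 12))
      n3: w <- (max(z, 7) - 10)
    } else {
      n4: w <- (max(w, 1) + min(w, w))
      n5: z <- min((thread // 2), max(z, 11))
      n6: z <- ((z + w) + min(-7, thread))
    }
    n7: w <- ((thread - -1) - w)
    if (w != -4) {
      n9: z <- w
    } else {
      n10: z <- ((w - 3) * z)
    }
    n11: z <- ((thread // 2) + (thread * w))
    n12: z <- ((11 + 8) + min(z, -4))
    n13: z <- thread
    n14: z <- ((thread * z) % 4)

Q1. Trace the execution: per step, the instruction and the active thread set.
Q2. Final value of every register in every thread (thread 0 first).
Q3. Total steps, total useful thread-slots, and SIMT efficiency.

step 0: eval ((z + 11) < min(-2, -9)) 11111111
step 1: w <- (max(w, 1) + min(w, w)) 11111111
step 2: z <- min((thread // 2), max(z, 11)) 11111111
step 3: z <- ((z + w) + min(-7, thread)) 11111111
step 4: w <- ((thread - -1) - w)     11111111
step 5: eval (w != -4)               11111111
step 6: z <- w                       11111011
step 7: z <- ((w - 3) * z)           00000100
step 8: z <- ((thread // 2) + (thread * w)) 11111111
step 9: z <- ((11 + 8) + min(z, -4)) 11111111
step 10: z <- thread                  11111111
step 11: z <- ((thread * z) % 4)      11111111

Answer: 12 steps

w: 0,0,-1,-2,-3,-4,-5,-6
z: 0,1,0,1,0,1,0,1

steps = 12; useful = 88; efficiency = 88/96 = 11/12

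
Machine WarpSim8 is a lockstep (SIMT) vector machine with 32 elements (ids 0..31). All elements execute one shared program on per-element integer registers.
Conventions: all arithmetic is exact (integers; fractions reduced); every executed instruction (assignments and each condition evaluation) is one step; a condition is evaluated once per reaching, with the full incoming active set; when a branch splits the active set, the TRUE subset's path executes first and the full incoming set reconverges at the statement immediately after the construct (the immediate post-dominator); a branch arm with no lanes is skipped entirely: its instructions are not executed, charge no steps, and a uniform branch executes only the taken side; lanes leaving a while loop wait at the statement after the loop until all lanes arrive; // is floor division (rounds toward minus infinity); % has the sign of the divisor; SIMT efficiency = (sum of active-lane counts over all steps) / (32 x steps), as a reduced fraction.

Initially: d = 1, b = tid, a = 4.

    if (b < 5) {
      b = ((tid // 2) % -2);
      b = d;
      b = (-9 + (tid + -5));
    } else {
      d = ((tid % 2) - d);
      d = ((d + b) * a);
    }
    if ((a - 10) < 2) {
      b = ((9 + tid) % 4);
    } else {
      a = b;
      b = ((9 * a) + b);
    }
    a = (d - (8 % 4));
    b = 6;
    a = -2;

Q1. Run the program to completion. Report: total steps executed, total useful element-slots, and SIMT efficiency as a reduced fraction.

Answer: 11 steps, 261 useful, 261/352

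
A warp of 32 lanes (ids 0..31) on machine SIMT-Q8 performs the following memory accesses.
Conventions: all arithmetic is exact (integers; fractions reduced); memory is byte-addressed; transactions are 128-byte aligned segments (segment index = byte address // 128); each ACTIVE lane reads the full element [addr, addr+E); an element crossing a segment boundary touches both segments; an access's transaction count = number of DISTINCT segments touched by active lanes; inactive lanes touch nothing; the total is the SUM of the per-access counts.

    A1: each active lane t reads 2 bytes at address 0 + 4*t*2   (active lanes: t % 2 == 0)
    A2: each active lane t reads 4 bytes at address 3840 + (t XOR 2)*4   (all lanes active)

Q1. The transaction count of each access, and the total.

A1: 2 transactions
A2: 1 transaction

Answer: 2,1; total 3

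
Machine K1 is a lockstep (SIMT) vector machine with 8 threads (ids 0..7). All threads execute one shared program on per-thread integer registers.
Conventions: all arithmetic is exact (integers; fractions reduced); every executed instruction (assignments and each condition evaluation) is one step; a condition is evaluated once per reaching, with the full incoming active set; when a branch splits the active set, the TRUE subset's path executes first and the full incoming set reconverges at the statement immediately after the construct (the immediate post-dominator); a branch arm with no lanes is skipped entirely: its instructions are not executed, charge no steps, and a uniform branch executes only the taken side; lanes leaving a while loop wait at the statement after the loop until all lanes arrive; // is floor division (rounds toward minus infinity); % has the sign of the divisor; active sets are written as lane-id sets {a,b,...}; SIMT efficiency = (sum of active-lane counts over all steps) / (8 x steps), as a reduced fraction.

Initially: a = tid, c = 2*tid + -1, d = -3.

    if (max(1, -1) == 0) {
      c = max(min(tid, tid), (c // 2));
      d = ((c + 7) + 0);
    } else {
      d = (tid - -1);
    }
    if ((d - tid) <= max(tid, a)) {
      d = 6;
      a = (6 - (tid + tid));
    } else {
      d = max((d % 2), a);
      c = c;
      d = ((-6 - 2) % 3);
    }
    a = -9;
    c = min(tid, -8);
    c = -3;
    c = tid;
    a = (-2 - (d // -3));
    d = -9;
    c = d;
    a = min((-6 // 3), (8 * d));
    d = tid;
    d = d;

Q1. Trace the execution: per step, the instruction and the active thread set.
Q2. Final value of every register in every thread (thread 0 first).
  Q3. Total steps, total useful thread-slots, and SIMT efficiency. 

step 0: eval (max(1, -1) == 0)       {0,1,2,3,4,5,6,7}
step 1: d <- (tid - -1)              {0,1,2,3,4,5,6,7}
step 2: eval ((d - tid) <= max(tid, a)) {0,1,2,3,4,5,6,7}
step 3: d <- 6                       {1,2,3,4,5,6,7}
step 4: a <- (6 - (tid + tid))       {1,2,3,4,5,6,7}
step 5: d <- max((d % 2), a)         {0}
step 6: c <- c                       {0}
step 7: d <- ((-6 - 2) % 3)          {0}
step 8: a <- -9                      {0,1,2,3,4,5,6,7}
step 9: c <- min(tid, -8)            {0,1,2,3,4,5,6,7}
step 10: c <- -3                      {0,1,2,3,4,5,6,7}
step 11: c <- tid                     {0,1,2,3,4,5,6,7}
step 12: a <- (-2 - (d // -3))        {0,1,2,3,4,5,6,7}
step 13: d <- -9                      {0,1,2,3,4,5,6,7}
step 14: c <- d                       {0,1,2,3,4,5,6,7}
step 15: a <- min((-6 // 3), (8 * d)) {0,1,2,3,4,5,6,7}
step 16: d <- tid                     {0,1,2,3,4,5,6,7}
step 17: d <- d                       {0,1,2,3,4,5,6,7}

Answer: 18 steps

a: -72,-72,-72,-72,-72,-72,-72,-72
c: -9,-9,-9,-9,-9,-9,-9,-9
d: 0,1,2,3,4,5,6,7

steps = 18; useful = 121; efficiency = 121/144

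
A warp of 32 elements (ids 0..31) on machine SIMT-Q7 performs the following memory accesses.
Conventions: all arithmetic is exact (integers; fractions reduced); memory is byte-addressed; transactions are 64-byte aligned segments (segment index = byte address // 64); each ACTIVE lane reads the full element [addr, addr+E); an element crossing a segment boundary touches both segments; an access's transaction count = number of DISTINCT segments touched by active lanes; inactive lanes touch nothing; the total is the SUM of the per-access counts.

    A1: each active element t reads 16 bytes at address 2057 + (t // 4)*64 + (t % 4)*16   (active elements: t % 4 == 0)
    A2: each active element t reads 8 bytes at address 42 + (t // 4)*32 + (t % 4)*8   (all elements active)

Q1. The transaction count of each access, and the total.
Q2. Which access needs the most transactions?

A1: 8 transactions
A2: 5 transactions

Answer: 8,5; total 13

Answer: A1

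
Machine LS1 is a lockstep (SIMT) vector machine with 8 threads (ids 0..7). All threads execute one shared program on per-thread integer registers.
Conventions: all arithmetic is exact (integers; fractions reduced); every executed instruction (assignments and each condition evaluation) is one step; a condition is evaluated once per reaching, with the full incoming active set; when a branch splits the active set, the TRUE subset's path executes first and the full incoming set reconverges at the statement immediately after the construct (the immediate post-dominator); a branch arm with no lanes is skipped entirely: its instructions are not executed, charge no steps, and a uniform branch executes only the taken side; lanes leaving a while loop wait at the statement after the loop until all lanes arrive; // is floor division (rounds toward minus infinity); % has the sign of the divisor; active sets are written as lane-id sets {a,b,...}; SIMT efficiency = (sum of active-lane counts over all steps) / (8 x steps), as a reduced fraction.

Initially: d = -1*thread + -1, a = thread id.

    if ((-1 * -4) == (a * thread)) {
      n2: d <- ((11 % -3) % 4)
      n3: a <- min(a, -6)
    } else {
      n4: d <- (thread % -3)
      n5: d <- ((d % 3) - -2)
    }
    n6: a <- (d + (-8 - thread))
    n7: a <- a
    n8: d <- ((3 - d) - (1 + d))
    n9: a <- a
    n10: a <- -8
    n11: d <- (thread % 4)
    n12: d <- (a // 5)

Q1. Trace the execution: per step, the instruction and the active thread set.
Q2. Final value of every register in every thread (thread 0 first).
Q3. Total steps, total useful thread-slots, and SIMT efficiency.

step 0: eval ((-1 * -4) == (a * thread)) {0,1,2,3,4,5,6,7}
step 1: d <- ((11 % -3) % 4)         {2}
step 2: a <- min(a, -6)              {2}
step 3: d <- (thread % -3)           {0,1,3,4,5,6,7}
step 4: d <- ((d % 3) - -2)          {0,1,3,4,5,6,7}
step 5: a <- (d + (-8 - thread))     {0,1,2,3,4,5,6,7}
step 6: a <- a                       {0,1,2,3,4,5,6,7}
step 7: d <- ((3 - d) - (1 + d))     {0,1,2,3,4,5,6,7}
step 8: a <- a                       {0,1,2,3,4,5,6,7}
step 9: a <- -8                      {0,1,2,3,4,5,6,7}
step 10: d <- (thread % 4)            {0,1,2,3,4,5,6,7}
step 11: d <- (a // 5)                {0,1,2,3,4,5,6,7}

Answer: 12 steps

d: -2,-2,-2,-2,-2,-2,-2,-2
a: -8,-8,-8,-8,-8,-8,-8,-8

steps = 12; useful = 80; efficiency = 80/96 = 5/6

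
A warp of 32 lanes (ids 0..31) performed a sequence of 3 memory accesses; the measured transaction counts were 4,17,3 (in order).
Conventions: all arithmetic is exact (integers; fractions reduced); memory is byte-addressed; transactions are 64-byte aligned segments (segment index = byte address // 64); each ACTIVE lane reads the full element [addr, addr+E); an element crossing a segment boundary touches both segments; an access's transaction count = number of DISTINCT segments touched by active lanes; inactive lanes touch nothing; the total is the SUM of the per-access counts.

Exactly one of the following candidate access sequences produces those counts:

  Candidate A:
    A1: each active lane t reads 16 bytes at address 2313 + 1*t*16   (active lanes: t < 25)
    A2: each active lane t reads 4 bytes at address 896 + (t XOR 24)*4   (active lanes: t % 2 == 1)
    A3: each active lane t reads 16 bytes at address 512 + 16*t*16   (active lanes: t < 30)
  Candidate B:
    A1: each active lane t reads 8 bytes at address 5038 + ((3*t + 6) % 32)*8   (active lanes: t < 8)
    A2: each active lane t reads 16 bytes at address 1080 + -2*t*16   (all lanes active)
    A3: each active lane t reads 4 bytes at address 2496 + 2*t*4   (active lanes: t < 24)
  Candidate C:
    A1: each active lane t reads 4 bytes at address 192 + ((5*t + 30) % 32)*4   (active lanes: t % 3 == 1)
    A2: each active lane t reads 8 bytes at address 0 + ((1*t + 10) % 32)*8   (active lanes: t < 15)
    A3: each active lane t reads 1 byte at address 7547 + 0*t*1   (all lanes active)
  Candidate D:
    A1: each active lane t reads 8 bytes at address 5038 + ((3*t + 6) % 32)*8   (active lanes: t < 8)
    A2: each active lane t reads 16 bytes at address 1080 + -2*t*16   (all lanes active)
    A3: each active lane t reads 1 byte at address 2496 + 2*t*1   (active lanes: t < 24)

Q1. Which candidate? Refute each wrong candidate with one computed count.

A: A1 gives 7 transactions, not 4
C: A1 gives 2 transactions, not 4
D: A3 gives 1 transaction, not 3
B: all counts match (4,17,3)

Answer: B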